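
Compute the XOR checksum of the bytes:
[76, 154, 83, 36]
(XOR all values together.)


XOR chain: 76 ^ 154 ^ 83 ^ 36 = 161

161


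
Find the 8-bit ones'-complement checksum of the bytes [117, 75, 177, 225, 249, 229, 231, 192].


Sum = 1495 mod 256 = 215
Complement = 40

40


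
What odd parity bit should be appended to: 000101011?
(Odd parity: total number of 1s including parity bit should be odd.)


Number of 1s in data: 4
Parity bit: 1

1


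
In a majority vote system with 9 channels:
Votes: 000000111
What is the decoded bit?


Ones: 3 out of 9
Threshold: 5

0 (3/9 voted 1)


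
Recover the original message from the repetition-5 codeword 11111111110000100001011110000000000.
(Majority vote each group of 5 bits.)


Groups: 11111, 11111, 00001, 00001, 01111, 00000, 00000
Majority votes: 1100100

1100100


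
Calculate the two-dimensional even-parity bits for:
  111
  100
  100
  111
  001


Row parities: 11111
Column parities: 001

Row P: 11111, Col P: 001, Corner: 1


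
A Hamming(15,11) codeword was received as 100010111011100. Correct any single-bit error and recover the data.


Syndrome = 8: error at position 8

Data: 01011011100 (corrected bit 8)


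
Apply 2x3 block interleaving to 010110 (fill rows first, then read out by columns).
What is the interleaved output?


Matrix:
  010
  110
Read columns: 011100

011100


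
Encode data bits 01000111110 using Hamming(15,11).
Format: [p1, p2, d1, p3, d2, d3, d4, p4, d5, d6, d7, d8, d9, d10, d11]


Parity bits: p1=1, p2=1, p3=0, p4=1

110010010111110


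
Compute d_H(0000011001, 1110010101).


XOR: 1110001100
Count of 1s: 5

5


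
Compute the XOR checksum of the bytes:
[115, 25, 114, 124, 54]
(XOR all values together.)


XOR chain: 115 ^ 25 ^ 114 ^ 124 ^ 54 = 82

82


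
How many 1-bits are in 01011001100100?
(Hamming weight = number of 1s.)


Counting 1s in 01011001100100

6


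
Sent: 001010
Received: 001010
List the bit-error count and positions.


XOR: 000000

0 errors (received matches sent)


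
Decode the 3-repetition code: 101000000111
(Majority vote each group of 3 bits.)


Groups: 101, 000, 000, 111
Majority votes: 1001

1001


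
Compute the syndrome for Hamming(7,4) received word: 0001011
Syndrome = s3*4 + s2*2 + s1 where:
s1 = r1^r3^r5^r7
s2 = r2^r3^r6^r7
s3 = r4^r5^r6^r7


s1=1, s2=0, s3=1

Syndrome = 5 (error at position 5)


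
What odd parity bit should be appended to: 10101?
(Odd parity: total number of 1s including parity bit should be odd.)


Number of 1s in data: 3
Parity bit: 0

0


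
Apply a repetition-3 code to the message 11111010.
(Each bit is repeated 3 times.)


Each bit -> 3 copies

111111111111111000111000


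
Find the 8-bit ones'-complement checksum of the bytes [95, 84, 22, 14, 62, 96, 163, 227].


Sum = 763 mod 256 = 251
Complement = 4

4


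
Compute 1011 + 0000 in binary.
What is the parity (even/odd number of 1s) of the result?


1011 = 11
0000 = 0
Sum = 11 = 1011
1s count = 3

odd parity (3 ones in 1011)


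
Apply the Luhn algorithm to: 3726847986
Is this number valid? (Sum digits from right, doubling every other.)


Luhn sum = 61
61 mod 10 = 1

Invalid (Luhn sum mod 10 = 1)


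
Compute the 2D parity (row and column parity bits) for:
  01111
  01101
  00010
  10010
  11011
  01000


Row parities: 011001
Column parities: 00001

Row P: 011001, Col P: 00001, Corner: 1


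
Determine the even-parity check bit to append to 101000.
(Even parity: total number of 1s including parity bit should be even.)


Number of 1s in data: 2
Parity bit: 0

0


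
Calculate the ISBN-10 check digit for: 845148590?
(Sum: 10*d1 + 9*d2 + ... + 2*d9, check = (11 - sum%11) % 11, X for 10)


Weighted sum: 274
274 mod 11 = 10

Check digit: 1


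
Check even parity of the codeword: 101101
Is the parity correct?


Number of 1s: 4

Yes, parity is correct (4 ones)


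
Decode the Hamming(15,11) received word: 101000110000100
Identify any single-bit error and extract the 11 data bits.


Syndrome = 0: no error detected

Data: 10010000100 (no errors)


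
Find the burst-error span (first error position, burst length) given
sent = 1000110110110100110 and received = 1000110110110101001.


XOR: 0000000000000001111

Burst at position 15, length 4


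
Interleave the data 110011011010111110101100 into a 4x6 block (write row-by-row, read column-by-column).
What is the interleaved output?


Matrix:
  110011
  011010
  111110
  101100
Read columns: 101111100111001111101000

101111100111001111101000


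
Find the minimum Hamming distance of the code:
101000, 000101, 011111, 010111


Comparing all pairs, minimum distance: 1
Can detect 0 errors, correct 0 errors

1


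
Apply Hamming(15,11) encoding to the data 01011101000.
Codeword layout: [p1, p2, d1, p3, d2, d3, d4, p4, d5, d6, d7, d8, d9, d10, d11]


Parity bits: p1=1, p2=0, p3=1, p4=1

100110111101000


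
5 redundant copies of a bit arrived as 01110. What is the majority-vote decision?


Ones: 3 out of 5
Threshold: 3

1 (3/5 voted 1)


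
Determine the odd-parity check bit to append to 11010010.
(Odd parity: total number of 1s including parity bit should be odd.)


Number of 1s in data: 4
Parity bit: 1

1


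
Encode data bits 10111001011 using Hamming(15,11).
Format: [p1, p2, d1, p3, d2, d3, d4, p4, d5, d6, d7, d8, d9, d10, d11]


Parity bits: p1=0, p2=1, p3=1, p4=0

011101101001011


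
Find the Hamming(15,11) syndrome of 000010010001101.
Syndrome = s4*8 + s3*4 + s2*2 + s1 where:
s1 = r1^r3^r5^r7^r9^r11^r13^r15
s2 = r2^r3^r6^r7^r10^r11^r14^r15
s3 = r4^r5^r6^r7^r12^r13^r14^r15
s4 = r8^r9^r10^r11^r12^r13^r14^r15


s1=1, s2=1, s3=0, s4=0

Syndrome = 3 (error at position 3)


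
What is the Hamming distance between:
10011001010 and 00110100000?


XOR: 10101101010
Count of 1s: 6

6


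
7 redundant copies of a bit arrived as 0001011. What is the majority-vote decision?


Ones: 3 out of 7
Threshold: 4

0 (3/7 voted 1)


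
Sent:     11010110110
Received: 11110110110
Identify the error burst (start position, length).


XOR: 00100000000

Burst at position 2, length 1


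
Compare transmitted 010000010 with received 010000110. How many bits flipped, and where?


XOR: 000000100

1 error(s) at position(s): 6


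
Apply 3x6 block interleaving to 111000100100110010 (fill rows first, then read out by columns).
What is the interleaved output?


Matrix:
  111000
  100100
  110010
Read columns: 111101100010001000

111101100010001000


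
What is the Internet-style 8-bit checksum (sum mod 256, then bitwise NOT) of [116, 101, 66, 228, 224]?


Sum = 735 mod 256 = 223
Complement = 32

32


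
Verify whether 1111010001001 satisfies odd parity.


Number of 1s: 7

Yes, parity is correct (7 ones)


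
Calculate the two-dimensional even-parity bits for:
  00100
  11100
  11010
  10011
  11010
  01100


Row parities: 111110
Column parities: 00111

Row P: 111110, Col P: 00111, Corner: 1


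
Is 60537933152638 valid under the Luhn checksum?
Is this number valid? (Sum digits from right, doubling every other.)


Luhn sum = 61
61 mod 10 = 1

Invalid (Luhn sum mod 10 = 1)


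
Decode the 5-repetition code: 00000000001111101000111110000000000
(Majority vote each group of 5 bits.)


Groups: 00000, 00000, 11111, 01000, 11111, 00000, 00000
Majority votes: 0010100

0010100


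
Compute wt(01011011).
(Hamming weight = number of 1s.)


Counting 1s in 01011011

5


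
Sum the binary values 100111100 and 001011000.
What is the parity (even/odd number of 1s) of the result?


100111100 = 316
001011000 = 88
Sum = 404 = 110010100
1s count = 4

even parity (4 ones in 110010100)


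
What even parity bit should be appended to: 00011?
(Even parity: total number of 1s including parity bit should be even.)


Number of 1s in data: 2
Parity bit: 0

0


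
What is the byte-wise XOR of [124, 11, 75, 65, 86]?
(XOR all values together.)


XOR chain: 124 ^ 11 ^ 75 ^ 65 ^ 86 = 43

43


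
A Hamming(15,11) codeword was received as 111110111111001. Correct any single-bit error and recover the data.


Syndrome = 5: error at position 5

Data: 10011111001 (corrected bit 5)


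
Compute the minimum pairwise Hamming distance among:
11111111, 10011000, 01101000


Comparing all pairs, minimum distance: 4
Can detect 3 errors, correct 1 errors

4


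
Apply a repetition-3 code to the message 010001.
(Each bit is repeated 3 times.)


Each bit -> 3 copies

000111000000000111


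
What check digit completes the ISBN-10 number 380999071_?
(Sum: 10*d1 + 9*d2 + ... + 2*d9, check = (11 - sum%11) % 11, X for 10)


Weighted sum: 287
287 mod 11 = 1

Check digit: X


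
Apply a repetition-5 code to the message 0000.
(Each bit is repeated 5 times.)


Each bit -> 5 copies

00000000000000000000


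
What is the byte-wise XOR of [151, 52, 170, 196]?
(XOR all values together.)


XOR chain: 151 ^ 52 ^ 170 ^ 196 = 205

205


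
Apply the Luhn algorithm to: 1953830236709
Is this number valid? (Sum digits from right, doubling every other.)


Luhn sum = 61
61 mod 10 = 1

Invalid (Luhn sum mod 10 = 1)


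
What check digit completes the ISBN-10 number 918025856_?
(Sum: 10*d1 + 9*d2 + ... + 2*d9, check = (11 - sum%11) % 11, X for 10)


Weighted sum: 259
259 mod 11 = 6

Check digit: 5


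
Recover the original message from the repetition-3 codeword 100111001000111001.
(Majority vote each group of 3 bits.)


Groups: 100, 111, 001, 000, 111, 001
Majority votes: 010010

010010


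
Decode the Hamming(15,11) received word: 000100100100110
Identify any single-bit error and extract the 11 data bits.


Syndrome = 10: error at position 10

Data: 00010000110 (corrected bit 10)


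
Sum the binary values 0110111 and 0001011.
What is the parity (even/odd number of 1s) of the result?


0110111 = 55
0001011 = 11
Sum = 66 = 1000010
1s count = 2

even parity (2 ones in 1000010)


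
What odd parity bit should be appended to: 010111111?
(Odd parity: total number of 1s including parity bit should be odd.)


Number of 1s in data: 7
Parity bit: 0

0


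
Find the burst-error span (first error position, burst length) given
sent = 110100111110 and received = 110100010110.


XOR: 000000101000

Burst at position 6, length 3


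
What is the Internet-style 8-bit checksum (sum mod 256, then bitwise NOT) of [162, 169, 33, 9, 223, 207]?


Sum = 803 mod 256 = 35
Complement = 220

220


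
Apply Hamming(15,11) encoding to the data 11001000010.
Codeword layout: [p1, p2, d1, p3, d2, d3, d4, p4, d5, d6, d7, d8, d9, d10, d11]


Parity bits: p1=1, p2=0, p3=0, p4=0

101010001000010


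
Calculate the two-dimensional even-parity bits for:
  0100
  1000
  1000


Row parities: 111
Column parities: 0100

Row P: 111, Col P: 0100, Corner: 1


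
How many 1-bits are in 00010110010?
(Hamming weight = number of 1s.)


Counting 1s in 00010110010

4


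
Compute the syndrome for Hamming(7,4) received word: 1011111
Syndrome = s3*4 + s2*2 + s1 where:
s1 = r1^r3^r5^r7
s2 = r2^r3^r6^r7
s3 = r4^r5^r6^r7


s1=0, s2=1, s3=0

Syndrome = 2 (error at position 2)


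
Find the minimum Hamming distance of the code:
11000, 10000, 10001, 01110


Comparing all pairs, minimum distance: 1
Can detect 0 errors, correct 0 errors

1


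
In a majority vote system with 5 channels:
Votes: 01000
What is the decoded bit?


Ones: 1 out of 5
Threshold: 3

0 (1/5 voted 1)


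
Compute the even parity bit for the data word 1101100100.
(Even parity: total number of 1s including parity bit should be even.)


Number of 1s in data: 5
Parity bit: 1

1


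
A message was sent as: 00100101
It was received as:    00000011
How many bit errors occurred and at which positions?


XOR: 00100110

3 error(s) at position(s): 2, 5, 6


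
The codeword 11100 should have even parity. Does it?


Number of 1s: 3

No, parity error (3 ones)


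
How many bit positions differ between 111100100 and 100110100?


XOR: 011010000
Count of 1s: 3

3


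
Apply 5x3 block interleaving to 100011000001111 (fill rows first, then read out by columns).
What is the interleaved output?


Matrix:
  100
  011
  000
  001
  111
Read columns: 100010100101011

100010100101011


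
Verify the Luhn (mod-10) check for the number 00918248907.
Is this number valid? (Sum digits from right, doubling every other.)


Luhn sum = 50
50 mod 10 = 0

Valid (Luhn sum mod 10 = 0)


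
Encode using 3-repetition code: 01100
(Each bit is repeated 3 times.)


Each bit -> 3 copies

000111111000000


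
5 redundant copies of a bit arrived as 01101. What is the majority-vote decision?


Ones: 3 out of 5
Threshold: 3

1 (3/5 voted 1)


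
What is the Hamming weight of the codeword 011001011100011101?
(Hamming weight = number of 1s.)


Counting 1s in 011001011100011101

10


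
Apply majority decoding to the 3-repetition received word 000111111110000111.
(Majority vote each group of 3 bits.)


Groups: 000, 111, 111, 110, 000, 111
Majority votes: 011101

011101


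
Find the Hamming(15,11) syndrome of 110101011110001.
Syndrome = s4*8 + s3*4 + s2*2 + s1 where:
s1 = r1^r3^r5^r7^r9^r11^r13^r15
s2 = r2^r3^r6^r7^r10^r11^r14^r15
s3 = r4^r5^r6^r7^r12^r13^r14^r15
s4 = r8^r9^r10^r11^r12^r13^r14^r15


s1=0, s2=1, s3=1, s4=1

Syndrome = 14 (error at position 14)


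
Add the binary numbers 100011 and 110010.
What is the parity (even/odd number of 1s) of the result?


100011 = 35
110010 = 50
Sum = 85 = 1010101
1s count = 4

even parity (4 ones in 1010101)


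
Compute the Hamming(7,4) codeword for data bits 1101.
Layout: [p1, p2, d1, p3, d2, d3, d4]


Parity bits: p1=1, p2=0, p3=0

1010101


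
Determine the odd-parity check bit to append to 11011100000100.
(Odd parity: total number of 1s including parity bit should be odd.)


Number of 1s in data: 6
Parity bit: 1

1


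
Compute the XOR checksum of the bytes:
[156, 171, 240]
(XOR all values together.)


XOR chain: 156 ^ 171 ^ 240 = 199

199


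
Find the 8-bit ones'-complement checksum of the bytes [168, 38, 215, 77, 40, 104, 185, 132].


Sum = 959 mod 256 = 191
Complement = 64

64


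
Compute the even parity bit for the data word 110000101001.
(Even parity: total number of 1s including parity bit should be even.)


Number of 1s in data: 5
Parity bit: 1

1


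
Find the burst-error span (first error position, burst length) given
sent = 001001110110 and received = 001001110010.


XOR: 000000000100

Burst at position 9, length 1


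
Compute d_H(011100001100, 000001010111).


XOR: 011101011011
Count of 1s: 8

8


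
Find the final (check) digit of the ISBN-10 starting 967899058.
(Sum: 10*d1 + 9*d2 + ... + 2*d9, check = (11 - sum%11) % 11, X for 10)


Weighted sum: 386
386 mod 11 = 1

Check digit: X


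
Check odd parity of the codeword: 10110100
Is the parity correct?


Number of 1s: 4

No, parity error (4 ones)


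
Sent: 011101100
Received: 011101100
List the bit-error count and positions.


XOR: 000000000

0 errors (received matches sent)


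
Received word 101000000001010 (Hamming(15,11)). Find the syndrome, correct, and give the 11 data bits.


Syndrome = 0: no error detected

Data: 10000001010 (no errors)


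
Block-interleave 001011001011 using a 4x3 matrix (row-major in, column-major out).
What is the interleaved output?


Matrix:
  001
  011
  001
  011
Read columns: 000001011111

000001011111


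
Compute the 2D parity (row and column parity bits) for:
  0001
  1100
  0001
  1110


Row parities: 1011
Column parities: 0010

Row P: 1011, Col P: 0010, Corner: 1


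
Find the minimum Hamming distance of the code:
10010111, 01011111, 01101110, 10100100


Comparing all pairs, minimum distance: 3
Can detect 2 errors, correct 1 errors

3


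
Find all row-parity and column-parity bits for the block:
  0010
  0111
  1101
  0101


Row parities: 1110
Column parities: 1101

Row P: 1110, Col P: 1101, Corner: 1


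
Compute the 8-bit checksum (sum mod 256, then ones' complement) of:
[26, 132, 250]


Sum = 408 mod 256 = 152
Complement = 103

103


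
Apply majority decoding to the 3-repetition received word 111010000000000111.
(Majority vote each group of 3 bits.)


Groups: 111, 010, 000, 000, 000, 111
Majority votes: 100001

100001


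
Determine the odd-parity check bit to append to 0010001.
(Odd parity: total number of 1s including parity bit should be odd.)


Number of 1s in data: 2
Parity bit: 1

1


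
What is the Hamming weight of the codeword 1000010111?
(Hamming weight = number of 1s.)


Counting 1s in 1000010111

5


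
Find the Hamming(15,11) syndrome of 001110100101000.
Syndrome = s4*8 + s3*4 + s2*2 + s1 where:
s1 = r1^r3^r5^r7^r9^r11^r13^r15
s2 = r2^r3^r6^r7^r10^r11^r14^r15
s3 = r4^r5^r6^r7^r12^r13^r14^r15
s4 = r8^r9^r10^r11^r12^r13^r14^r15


s1=1, s2=1, s3=0, s4=0

Syndrome = 3 (error at position 3)


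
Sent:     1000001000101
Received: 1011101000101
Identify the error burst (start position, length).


XOR: 0011100000000

Burst at position 2, length 3


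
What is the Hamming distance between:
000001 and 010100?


XOR: 010101
Count of 1s: 3

3


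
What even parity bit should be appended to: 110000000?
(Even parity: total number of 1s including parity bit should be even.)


Number of 1s in data: 2
Parity bit: 0

0


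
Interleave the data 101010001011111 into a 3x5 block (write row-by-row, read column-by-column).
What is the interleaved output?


Matrix:
  10101
  00010
  11111
Read columns: 101001101011101

101001101011101


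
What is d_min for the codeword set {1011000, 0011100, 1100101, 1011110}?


Comparing all pairs, minimum distance: 2
Can detect 1 errors, correct 0 errors

2


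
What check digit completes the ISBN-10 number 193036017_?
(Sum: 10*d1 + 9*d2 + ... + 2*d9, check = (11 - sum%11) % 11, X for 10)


Weighted sum: 180
180 mod 11 = 4

Check digit: 7


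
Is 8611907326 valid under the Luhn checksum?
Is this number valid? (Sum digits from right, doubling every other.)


Luhn sum = 43
43 mod 10 = 3

Invalid (Luhn sum mod 10 = 3)


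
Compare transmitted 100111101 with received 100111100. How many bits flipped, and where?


XOR: 000000001

1 error(s) at position(s): 8


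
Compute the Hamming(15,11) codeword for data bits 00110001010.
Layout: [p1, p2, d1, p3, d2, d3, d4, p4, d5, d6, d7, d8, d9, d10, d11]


Parity bits: p1=1, p2=1, p3=0, p4=0

110001100001010


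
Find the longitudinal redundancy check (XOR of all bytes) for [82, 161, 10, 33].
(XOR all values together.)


XOR chain: 82 ^ 161 ^ 10 ^ 33 = 216

216


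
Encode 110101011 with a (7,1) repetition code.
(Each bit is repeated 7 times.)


Each bit -> 7 copies

111111111111110000000111111100000001111111000000011111111111111


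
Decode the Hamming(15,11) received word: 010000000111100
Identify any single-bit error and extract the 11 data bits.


Syndrome = 2: error at position 2

Data: 00000111100 (corrected bit 2)


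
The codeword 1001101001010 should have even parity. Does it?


Number of 1s: 6

Yes, parity is correct (6 ones)


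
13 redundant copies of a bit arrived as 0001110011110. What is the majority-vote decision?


Ones: 7 out of 13
Threshold: 7

1 (7/13 voted 1)


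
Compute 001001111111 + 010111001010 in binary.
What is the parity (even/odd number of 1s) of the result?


001001111111 = 639
010111001010 = 1482
Sum = 2121 = 100001001001
1s count = 4

even parity (4 ones in 100001001001)


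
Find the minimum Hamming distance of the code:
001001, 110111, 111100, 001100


Comparing all pairs, minimum distance: 2
Can detect 1 errors, correct 0 errors

2


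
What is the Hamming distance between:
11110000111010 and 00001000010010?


XOR: 11111000101000
Count of 1s: 7

7


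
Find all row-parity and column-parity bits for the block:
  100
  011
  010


Row parities: 101
Column parities: 101

Row P: 101, Col P: 101, Corner: 0


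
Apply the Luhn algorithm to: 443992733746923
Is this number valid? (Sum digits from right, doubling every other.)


Luhn sum = 81
81 mod 10 = 1

Invalid (Luhn sum mod 10 = 1)


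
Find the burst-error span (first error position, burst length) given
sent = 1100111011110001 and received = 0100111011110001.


XOR: 1000000000000000

Burst at position 0, length 1


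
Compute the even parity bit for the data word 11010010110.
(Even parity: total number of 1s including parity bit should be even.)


Number of 1s in data: 6
Parity bit: 0

0


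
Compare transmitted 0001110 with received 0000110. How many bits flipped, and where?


XOR: 0001000

1 error(s) at position(s): 3


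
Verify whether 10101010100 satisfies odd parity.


Number of 1s: 5

Yes, parity is correct (5 ones)


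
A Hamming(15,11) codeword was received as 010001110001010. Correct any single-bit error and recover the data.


Syndrome = 9: error at position 9

Data: 00111001010 (corrected bit 9)


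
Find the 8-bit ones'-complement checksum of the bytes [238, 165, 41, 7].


Sum = 451 mod 256 = 195
Complement = 60

60


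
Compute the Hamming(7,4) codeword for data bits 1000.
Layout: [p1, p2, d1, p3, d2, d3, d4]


Parity bits: p1=1, p2=1, p3=0

1110000


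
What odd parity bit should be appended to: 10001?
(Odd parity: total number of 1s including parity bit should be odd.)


Number of 1s in data: 2
Parity bit: 1

1


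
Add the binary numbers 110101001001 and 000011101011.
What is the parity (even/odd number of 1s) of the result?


110101001001 = 3401
000011101011 = 235
Sum = 3636 = 111000110100
1s count = 6

even parity (6 ones in 111000110100)


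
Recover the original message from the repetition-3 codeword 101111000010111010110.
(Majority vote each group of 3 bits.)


Groups: 101, 111, 000, 010, 111, 010, 110
Majority votes: 1100101

1100101


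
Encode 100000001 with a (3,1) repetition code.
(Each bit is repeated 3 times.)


Each bit -> 3 copies

111000000000000000000000111


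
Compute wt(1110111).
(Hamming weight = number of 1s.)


Counting 1s in 1110111

6


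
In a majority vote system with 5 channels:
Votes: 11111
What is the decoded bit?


Ones: 5 out of 5
Threshold: 3

1 (5/5 voted 1)


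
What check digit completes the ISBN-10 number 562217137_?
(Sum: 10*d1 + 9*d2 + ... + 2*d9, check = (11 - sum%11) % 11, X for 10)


Weighted sum: 202
202 mod 11 = 4

Check digit: 7


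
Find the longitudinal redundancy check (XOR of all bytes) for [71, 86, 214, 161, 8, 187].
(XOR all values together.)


XOR chain: 71 ^ 86 ^ 214 ^ 161 ^ 8 ^ 187 = 213

213


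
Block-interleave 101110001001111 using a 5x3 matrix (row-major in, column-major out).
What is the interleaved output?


Matrix:
  101
  110
  001
  001
  111
Read columns: 110010100110111

110010100110111


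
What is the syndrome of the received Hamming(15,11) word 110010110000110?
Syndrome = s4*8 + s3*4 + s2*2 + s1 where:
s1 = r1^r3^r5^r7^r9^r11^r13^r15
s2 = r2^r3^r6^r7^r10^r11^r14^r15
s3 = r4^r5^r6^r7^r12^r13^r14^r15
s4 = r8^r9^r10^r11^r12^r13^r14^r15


s1=0, s2=1, s3=0, s4=1

Syndrome = 10 (error at position 10)


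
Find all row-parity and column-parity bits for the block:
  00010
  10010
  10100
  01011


Row parities: 1001
Column parities: 01111

Row P: 1001, Col P: 01111, Corner: 0


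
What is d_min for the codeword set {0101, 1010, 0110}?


Comparing all pairs, minimum distance: 2
Can detect 1 errors, correct 0 errors

2


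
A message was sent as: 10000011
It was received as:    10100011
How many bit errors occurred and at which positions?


XOR: 00100000

1 error(s) at position(s): 2


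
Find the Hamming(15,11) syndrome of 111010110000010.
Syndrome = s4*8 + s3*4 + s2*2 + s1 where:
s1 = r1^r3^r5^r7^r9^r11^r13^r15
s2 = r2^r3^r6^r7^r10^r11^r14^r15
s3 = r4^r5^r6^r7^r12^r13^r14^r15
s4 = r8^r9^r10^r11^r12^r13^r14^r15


s1=0, s2=0, s3=1, s4=0

Syndrome = 4 (error at position 4)


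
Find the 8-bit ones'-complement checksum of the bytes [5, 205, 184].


Sum = 394 mod 256 = 138
Complement = 117

117


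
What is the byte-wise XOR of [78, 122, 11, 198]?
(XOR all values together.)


XOR chain: 78 ^ 122 ^ 11 ^ 198 = 249

249


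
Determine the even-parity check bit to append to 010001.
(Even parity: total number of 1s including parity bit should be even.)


Number of 1s in data: 2
Parity bit: 0

0


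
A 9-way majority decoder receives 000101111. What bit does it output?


Ones: 5 out of 9
Threshold: 5

1 (5/9 voted 1)


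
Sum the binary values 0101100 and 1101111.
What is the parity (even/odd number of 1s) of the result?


0101100 = 44
1101111 = 111
Sum = 155 = 10011011
1s count = 5

odd parity (5 ones in 10011011)


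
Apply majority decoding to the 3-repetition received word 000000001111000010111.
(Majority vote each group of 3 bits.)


Groups: 000, 000, 001, 111, 000, 010, 111
Majority votes: 0001001

0001001


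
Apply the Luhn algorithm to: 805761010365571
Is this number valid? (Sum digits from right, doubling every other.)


Luhn sum = 52
52 mod 10 = 2

Invalid (Luhn sum mod 10 = 2)


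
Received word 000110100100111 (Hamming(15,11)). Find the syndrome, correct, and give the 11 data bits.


Syndrome = 0: no error detected

Data: 01010100111 (no errors)


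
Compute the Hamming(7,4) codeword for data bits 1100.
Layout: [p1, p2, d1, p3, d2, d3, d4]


Parity bits: p1=0, p2=1, p3=1

0111100


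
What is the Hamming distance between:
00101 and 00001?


XOR: 00100
Count of 1s: 1

1


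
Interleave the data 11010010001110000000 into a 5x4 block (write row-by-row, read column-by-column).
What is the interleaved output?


Matrix:
  1101
  0010
  0011
  1000
  0000
Read columns: 10010100000110010100

10010100000110010100


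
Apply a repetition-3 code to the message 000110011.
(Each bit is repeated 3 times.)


Each bit -> 3 copies

000000000111111000000111111


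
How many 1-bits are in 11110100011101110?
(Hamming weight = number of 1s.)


Counting 1s in 11110100011101110

11


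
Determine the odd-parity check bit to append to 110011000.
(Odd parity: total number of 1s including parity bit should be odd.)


Number of 1s in data: 4
Parity bit: 1

1


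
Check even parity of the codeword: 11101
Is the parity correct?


Number of 1s: 4

Yes, parity is correct (4 ones)


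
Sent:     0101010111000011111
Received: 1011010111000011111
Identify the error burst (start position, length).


XOR: 1110000000000000000

Burst at position 0, length 3


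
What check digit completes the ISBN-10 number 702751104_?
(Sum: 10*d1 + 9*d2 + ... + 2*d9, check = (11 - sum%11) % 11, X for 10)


Weighted sum: 182
182 mod 11 = 6

Check digit: 5


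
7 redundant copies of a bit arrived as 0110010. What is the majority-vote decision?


Ones: 3 out of 7
Threshold: 4

0 (3/7 voted 1)


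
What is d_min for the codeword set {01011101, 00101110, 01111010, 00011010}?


Comparing all pairs, minimum distance: 2
Can detect 1 errors, correct 0 errors

2


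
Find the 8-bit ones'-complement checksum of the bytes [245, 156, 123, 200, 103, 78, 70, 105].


Sum = 1080 mod 256 = 56
Complement = 199

199


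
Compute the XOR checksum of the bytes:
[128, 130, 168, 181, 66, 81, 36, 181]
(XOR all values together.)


XOR chain: 128 ^ 130 ^ 168 ^ 181 ^ 66 ^ 81 ^ 36 ^ 181 = 157

157


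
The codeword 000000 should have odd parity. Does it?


Number of 1s: 0

No, parity error (0 ones)


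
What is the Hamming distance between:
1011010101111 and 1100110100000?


XOR: 0111100001111
Count of 1s: 8

8


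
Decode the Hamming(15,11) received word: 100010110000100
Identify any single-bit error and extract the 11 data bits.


Syndrome = 6: error at position 6

Data: 01110000100 (corrected bit 6)


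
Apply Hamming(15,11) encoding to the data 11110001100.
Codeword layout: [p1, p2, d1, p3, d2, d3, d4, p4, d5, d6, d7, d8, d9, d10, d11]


Parity bits: p1=0, p2=1, p3=1, p4=0

011111100001100


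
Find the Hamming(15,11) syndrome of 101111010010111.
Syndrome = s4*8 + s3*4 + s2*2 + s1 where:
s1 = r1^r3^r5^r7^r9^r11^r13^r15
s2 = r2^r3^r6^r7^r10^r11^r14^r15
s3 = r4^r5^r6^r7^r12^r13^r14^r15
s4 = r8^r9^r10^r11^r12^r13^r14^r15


s1=0, s2=1, s3=0, s4=1

Syndrome = 10 (error at position 10)


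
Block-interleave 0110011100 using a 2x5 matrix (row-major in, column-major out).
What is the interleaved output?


Matrix:
  01100
  11100
Read columns: 0111110000

0111110000


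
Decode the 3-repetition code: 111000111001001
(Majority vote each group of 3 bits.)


Groups: 111, 000, 111, 001, 001
Majority votes: 10100

10100


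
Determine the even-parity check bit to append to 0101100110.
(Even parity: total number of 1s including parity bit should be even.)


Number of 1s in data: 5
Parity bit: 1

1


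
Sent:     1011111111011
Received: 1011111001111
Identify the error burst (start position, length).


XOR: 0000000110100

Burst at position 7, length 4


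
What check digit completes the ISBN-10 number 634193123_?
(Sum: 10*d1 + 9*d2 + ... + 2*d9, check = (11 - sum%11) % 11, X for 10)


Weighted sum: 211
211 mod 11 = 2

Check digit: 9


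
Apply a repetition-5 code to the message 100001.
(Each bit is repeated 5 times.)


Each bit -> 5 copies

111110000000000000000000011111


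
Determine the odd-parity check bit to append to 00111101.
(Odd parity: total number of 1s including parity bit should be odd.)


Number of 1s in data: 5
Parity bit: 0

0


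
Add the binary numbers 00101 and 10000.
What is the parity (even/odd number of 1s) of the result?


00101 = 5
10000 = 16
Sum = 21 = 10101
1s count = 3

odd parity (3 ones in 10101)


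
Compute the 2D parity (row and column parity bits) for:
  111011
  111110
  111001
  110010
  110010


Row parities: 11011
Column parities: 111100

Row P: 11011, Col P: 111100, Corner: 0


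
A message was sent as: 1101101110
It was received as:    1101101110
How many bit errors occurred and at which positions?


XOR: 0000000000

0 errors (received matches sent)


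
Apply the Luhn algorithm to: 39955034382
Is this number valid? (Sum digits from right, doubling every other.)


Luhn sum = 50
50 mod 10 = 0

Valid (Luhn sum mod 10 = 0)


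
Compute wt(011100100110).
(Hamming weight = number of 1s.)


Counting 1s in 011100100110

6


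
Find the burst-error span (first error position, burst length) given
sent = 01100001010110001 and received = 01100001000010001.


XOR: 00000000010100000

Burst at position 9, length 3


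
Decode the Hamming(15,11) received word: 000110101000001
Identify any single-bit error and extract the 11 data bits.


Syndrome = 0: no error detected

Data: 01011000001 (no errors)


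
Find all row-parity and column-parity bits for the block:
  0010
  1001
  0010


Row parities: 101
Column parities: 1001

Row P: 101, Col P: 1001, Corner: 0


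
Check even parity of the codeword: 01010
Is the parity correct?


Number of 1s: 2

Yes, parity is correct (2 ones)


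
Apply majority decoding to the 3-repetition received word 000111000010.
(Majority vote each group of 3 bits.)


Groups: 000, 111, 000, 010
Majority votes: 0100

0100


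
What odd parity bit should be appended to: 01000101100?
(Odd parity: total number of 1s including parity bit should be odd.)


Number of 1s in data: 4
Parity bit: 1

1


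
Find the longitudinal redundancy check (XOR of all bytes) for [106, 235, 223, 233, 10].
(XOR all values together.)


XOR chain: 106 ^ 235 ^ 223 ^ 233 ^ 10 = 189

189


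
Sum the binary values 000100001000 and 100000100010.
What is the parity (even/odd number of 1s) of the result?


000100001000 = 264
100000100010 = 2082
Sum = 2346 = 100100101010
1s count = 5

odd parity (5 ones in 100100101010)


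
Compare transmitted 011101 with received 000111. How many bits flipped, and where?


XOR: 011010

3 error(s) at position(s): 1, 2, 4


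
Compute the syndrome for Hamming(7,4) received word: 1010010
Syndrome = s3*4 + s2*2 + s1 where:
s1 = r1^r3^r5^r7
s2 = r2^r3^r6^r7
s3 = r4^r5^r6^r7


s1=0, s2=0, s3=1

Syndrome = 4 (error at position 4)


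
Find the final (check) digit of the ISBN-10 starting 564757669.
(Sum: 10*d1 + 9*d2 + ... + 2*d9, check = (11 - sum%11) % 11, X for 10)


Weighted sum: 310
310 mod 11 = 2

Check digit: 9


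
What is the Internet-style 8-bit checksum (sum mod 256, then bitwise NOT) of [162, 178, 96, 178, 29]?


Sum = 643 mod 256 = 131
Complement = 124

124


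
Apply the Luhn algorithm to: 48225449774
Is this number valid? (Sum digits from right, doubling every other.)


Luhn sum = 59
59 mod 10 = 9

Invalid (Luhn sum mod 10 = 9)


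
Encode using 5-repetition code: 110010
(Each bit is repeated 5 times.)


Each bit -> 5 copies

111111111100000000001111100000


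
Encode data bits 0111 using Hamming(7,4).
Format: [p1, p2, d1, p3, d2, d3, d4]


Parity bits: p1=0, p2=0, p3=1

0001111


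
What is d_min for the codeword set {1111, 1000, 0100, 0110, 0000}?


Comparing all pairs, minimum distance: 1
Can detect 0 errors, correct 0 errors

1


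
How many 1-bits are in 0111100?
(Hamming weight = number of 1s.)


Counting 1s in 0111100

4


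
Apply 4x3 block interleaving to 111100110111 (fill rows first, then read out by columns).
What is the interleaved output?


Matrix:
  111
  100
  110
  111
Read columns: 111110111001

111110111001


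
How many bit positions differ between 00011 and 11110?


XOR: 11101
Count of 1s: 4

4


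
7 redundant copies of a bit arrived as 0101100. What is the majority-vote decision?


Ones: 3 out of 7
Threshold: 4

0 (3/7 voted 1)


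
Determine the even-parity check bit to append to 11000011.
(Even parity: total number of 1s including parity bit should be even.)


Number of 1s in data: 4
Parity bit: 0

0


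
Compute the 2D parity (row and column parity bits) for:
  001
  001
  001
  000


Row parities: 1110
Column parities: 001

Row P: 1110, Col P: 001, Corner: 1


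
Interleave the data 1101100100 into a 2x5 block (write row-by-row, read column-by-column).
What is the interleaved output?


Matrix:
  11011
  00100
Read columns: 1010011010

1010011010


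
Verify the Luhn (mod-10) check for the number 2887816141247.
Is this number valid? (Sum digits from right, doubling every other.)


Luhn sum = 63
63 mod 10 = 3

Invalid (Luhn sum mod 10 = 3)


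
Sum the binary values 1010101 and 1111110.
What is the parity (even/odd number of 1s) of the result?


1010101 = 85
1111110 = 126
Sum = 211 = 11010011
1s count = 5

odd parity (5 ones in 11010011)


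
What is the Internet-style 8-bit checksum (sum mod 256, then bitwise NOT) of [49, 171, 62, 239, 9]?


Sum = 530 mod 256 = 18
Complement = 237

237


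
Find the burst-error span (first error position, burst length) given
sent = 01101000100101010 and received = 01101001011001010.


XOR: 00000001111100000

Burst at position 7, length 5


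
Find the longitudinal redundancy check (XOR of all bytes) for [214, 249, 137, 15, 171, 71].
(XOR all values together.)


XOR chain: 214 ^ 249 ^ 137 ^ 15 ^ 171 ^ 71 = 69

69


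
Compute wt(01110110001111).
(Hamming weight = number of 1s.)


Counting 1s in 01110110001111

9


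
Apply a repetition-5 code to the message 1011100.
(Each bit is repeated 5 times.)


Each bit -> 5 copies

11111000001111111111111110000000000


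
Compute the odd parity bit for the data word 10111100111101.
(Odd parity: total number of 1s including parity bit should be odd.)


Number of 1s in data: 10
Parity bit: 1

1


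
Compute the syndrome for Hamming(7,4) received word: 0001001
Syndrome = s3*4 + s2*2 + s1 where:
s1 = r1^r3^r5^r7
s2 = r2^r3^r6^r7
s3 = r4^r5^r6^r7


s1=1, s2=1, s3=0

Syndrome = 3 (error at position 3)


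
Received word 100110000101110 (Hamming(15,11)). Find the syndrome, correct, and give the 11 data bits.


Syndrome = 5: error at position 5

Data: 00000101110 (corrected bit 5)


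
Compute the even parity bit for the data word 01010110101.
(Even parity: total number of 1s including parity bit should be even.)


Number of 1s in data: 6
Parity bit: 0

0


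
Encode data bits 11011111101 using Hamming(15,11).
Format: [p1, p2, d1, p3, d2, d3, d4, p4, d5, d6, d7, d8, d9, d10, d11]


Parity bits: p1=1, p2=1, p3=1, p4=0

111110101111101


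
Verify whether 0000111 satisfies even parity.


Number of 1s: 3

No, parity error (3 ones)


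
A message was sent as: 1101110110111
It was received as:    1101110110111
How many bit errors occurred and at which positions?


XOR: 0000000000000

0 errors (received matches sent)


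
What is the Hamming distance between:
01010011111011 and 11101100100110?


XOR: 10111111011101
Count of 1s: 11

11


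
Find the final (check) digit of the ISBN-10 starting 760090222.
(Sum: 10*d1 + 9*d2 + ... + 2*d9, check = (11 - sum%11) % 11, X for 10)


Weighted sum: 196
196 mod 11 = 9

Check digit: 2


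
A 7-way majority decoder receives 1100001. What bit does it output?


Ones: 3 out of 7
Threshold: 4

0 (3/7 voted 1)


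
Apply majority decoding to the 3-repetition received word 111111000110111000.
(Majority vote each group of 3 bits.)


Groups: 111, 111, 000, 110, 111, 000
Majority votes: 110110

110110


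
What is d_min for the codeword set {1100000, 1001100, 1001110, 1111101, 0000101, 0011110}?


Comparing all pairs, minimum distance: 1
Can detect 0 errors, correct 0 errors

1


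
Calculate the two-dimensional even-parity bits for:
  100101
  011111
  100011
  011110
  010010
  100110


Row parities: 111001
Column parities: 110011

Row P: 111001, Col P: 110011, Corner: 0


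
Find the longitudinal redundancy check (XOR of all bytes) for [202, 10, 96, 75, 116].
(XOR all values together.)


XOR chain: 202 ^ 10 ^ 96 ^ 75 ^ 116 = 159

159


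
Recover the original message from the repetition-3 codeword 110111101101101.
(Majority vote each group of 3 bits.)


Groups: 110, 111, 101, 101, 101
Majority votes: 11111

11111


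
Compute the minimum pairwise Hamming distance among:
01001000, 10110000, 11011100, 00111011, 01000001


Comparing all pairs, minimum distance: 2
Can detect 1 errors, correct 0 errors

2


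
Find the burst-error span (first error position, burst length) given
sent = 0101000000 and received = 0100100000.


XOR: 0001100000

Burst at position 3, length 2


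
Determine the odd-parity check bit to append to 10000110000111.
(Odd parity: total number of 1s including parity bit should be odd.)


Number of 1s in data: 6
Parity bit: 1

1


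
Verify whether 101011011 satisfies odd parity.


Number of 1s: 6

No, parity error (6 ones)


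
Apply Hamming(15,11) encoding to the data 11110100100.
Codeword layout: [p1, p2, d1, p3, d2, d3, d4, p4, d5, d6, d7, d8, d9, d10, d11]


Parity bits: p1=0, p2=0, p3=0, p4=0

001011100100100


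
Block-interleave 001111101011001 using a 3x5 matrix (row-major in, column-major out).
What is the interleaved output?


Matrix:
  00111
  11010
  11001
Read columns: 011011100110101

011011100110101


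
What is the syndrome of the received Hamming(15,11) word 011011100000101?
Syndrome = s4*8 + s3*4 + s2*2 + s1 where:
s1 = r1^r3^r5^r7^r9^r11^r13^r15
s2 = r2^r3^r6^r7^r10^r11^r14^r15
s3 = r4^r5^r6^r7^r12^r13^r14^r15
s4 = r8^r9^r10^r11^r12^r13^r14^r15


s1=1, s2=1, s3=1, s4=0

Syndrome = 7 (error at position 7)
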